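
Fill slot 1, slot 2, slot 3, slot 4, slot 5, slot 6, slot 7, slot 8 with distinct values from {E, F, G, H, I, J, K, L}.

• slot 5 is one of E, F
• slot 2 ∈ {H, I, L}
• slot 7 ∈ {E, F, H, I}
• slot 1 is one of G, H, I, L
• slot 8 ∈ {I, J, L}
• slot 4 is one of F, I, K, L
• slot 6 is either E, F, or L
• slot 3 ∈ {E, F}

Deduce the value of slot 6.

The 8 variables together cover exactly {E, F, G, H, I, J, K, L} — 8 values for 8 variables — and G appears only in slot 1's list, so slot 1 = G.
The 7 still-open variables draw from only 7 values {E, F, H, I, J, K, L}, so each is used; only slot 8 can be J, hence slot 8 = J.
The 6 still-open variables together cover exactly {E, F, H, I, K, L} — 6 values for 6 variables — and K appears only in slot 4's list, so slot 4 = K.
slot 3 and slot 5 share exactly the 2 values {E, F}; by pigeonhole those values go to them, so strike E, F from slot 6, slot 7.
So slot 6 = L.

L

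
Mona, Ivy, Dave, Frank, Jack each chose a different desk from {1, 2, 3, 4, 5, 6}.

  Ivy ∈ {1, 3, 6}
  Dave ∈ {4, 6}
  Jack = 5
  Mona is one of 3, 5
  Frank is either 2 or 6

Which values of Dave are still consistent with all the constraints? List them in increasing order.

4, 6

Jack's domain is down to {5}, so Jack = 5. Remove 5 from Mona.
That leaves Mona = 3. Remove 3 from Ivy.
No further eliminations apply; Dave can still be any of 4, 6.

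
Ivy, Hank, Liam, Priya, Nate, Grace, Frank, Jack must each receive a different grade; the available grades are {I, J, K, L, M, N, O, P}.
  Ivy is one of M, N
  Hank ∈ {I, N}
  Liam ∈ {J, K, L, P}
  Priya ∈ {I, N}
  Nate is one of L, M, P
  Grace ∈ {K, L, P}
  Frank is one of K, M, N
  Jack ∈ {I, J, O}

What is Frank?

K

The 8 variables together cover exactly {I, J, K, L, M, N, O, P} — 8 values for 8 variables — and O appears only in Jack's list, so Jack = O.
The 7 still-open variables together cover exactly {I, J, K, L, M, N, P} — 7 values for 7 variables — and J appears only in Liam's list, so Liam = J.
The 2 variables Hank and Priya are confined to {I, N}, which locks those values in; drop them from Ivy, Frank.
Ivy has just one choice, so Ivy = M. Remove M from Nate, Frank.
So Frank = K.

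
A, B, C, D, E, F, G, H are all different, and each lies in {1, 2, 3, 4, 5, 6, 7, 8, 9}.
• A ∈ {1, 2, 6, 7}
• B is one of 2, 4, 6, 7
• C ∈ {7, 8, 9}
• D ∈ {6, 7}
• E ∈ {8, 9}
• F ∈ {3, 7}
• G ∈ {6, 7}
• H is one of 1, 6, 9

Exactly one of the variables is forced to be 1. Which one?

H

The 8 variables together cover exactly {1, 2, 3, 4, 6, 7, 8, 9} — 8 values for 8 variables — and 3 appears only in F's list, so F = 3.
The 7 still-open variables draw from only 7 values {1, 2, 4, 6, 7, 8, 9}, so each is used; only B can be 4, hence B = 4.
Among the 6 still-open variables, 2 fits only A (and all 6 values in {1, 2, 6, 7, 8, 9} must be used), so A = 2.
The 5 still-open variables draw from only 5 values {1, 6, 7, 8, 9}, so each is used; only H can be 1, hence H = 1.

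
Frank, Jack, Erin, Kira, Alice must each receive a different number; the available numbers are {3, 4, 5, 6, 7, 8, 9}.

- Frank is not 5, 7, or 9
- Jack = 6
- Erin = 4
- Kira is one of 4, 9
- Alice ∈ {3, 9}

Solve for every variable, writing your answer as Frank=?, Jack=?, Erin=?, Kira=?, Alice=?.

Frank=8, Jack=6, Erin=4, Kira=9, Alice=3

Jack's domain is down to {6}, so Jack = 6. Remove 6 from Frank.
That leaves Erin = 4. Eliminate 4 elsewhere: Frank, Kira.
Kira's domain is down to {9}, so Kira = 9. Remove 9 from Alice.
Alice has just one choice, so Alice = 3. Remove 3 from Frank.
That leaves Frank = 8.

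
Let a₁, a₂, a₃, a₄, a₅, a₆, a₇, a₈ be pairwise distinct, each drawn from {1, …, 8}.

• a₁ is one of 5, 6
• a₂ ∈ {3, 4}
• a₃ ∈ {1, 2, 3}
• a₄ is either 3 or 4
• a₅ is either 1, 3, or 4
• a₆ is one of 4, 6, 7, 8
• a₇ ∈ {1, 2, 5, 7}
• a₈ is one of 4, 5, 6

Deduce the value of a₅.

The 8 variables draw from only 8 values {1, 2, 3, 4, 5, 6, 7, 8}, so each is used; only a₆ can be 8, hence a₆ = 8.
Among the 7 still-open variables, 7 fits only a₇ (and all 7 values in {1, 2, 3, 4, 5, 6, 7} must be used), so a₇ = 7.
The 6 still-open variables draw from only 6 values {1, 2, 3, 4, 5, 6}, so each is used; only a₃ can be 2, hence a₃ = 2.
The 5 still-open variables together cover exactly {1, 3, 4, 5, 6} — 5 values for 5 variables — and 1 appears only in a₅'s list, so a₅ = 1.

1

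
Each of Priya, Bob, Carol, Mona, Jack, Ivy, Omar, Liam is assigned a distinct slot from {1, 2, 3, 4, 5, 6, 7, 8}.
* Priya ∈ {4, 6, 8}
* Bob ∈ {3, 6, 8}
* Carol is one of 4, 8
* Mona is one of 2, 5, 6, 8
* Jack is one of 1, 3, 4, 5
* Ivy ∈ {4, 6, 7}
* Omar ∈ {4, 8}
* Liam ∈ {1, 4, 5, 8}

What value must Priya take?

6

The 8 variables together cover exactly {1, 2, 3, 4, 5, 6, 7, 8} — 8 values for 8 variables — and 2 appears only in Mona's list, so Mona = 2.
The 7 still-open variables together cover exactly {1, 3, 4, 5, 6, 7, 8} — 7 values for 7 variables — and 7 appears only in Ivy's list, so Ivy = 7.
Carol and Omar between them cover only {4, 8} — a naked pair. Remove those values from Priya, Bob, Jack, Liam.
So Priya = 6.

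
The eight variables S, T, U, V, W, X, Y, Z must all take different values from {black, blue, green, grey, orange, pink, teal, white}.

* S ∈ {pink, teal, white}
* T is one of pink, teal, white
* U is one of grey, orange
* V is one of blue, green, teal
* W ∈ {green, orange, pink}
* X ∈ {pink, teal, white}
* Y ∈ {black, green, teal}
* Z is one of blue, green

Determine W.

orange

The 8 variables together cover exactly {black, blue, green, grey, orange, pink, teal, white} — 8 values for 8 variables — and black appears only in Y's list, so Y = black.
Among the 7 still-open variables, grey fits only U (and all 7 values in {blue, green, grey, orange, pink, teal, white} must be used), so U = grey.
Among the 6 still-open variables, orange fits only W (and all 6 values in {blue, green, orange, pink, teal, white} must be used), so W = orange.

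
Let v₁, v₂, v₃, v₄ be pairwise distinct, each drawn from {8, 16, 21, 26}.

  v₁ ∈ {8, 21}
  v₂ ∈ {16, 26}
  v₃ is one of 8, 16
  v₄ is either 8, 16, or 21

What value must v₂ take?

The 4 variables together cover exactly {8, 16, 21, 26} — 4 values for 4 variables — and 26 appears only in v₂'s list, so v₂ = 26.

26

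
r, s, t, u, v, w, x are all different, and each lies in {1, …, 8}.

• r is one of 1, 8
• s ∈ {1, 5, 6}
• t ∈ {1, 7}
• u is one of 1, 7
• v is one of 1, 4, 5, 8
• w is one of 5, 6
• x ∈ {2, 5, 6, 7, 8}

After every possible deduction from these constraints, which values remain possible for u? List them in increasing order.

Among the 7 variables, 2 fits only x (and all 7 values in {1, 2, 4, 5, 6, 7, 8} must be used), so x = 2.
The 6 still-open variables together cover exactly {1, 4, 5, 6, 7, 8} — 6 values for 6 variables — and 4 appears only in v's list, so v = 4.
The 5 still-open variables together cover exactly {1, 5, 6, 7, 8} — 5 values for 5 variables — and 8 appears only in r's list, so r = 8.
The 2 variables t and u are confined to {1, 7}, which locks those values in; drop them from s.
No further eliminations apply; u can still be any of 1, 7.

1, 7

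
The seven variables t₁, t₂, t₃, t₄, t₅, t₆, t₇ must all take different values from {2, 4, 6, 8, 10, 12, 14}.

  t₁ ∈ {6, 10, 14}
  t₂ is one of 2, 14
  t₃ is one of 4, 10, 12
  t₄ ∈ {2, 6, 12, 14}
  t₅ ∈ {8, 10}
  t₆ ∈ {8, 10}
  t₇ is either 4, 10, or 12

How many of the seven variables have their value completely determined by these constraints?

The 2 variables t₅ and t₆ are confined to {8, 10}, which locks those values in; drop them from t₁, t₃, t₇.
t₃ and t₇ share exactly the 2 values {4, 12}; by pigeonhole those values go to them, so strike 4, 12 from t₄.
Determined: none. The other variables each still have more than one consistent value. That makes 0.

0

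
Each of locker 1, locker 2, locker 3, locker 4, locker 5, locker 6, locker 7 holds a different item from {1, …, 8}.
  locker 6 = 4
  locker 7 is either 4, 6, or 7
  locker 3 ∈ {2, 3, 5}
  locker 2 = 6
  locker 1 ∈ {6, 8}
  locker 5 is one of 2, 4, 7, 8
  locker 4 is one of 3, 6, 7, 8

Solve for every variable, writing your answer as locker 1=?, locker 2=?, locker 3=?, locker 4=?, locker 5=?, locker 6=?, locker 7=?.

locker 1=8, locker 2=6, locker 3=5, locker 4=3, locker 5=2, locker 6=4, locker 7=7

locker 2's domain is down to {6}, so locker 2 = 6. Eliminate 6 elsewhere: locker 1, locker 4, locker 7.
locker 6 has just one choice, so locker 6 = 4. Remove 4 from locker 5, locker 7.
That leaves locker 7 = 7. Strike 7 from locker 4, locker 5.
locker 1 has just one choice, so locker 1 = 8. So locker 4, locker 5 can't be 8.
That leaves locker 4 = 3. Strike 3 from locker 3.
locker 5 has just one choice, so locker 5 = 2. Remove 2 from locker 3.
locker 3's domain is down to {5}, so locker 3 = 5.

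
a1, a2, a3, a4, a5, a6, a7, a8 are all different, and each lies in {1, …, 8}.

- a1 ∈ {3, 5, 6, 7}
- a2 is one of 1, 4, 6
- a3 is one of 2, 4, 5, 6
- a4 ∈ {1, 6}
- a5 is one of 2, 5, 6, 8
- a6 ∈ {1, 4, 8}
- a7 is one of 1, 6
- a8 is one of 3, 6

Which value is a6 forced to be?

8

The 8 variables draw from only 8 values {1, 2, 3, 4, 5, 6, 7, 8}, so each is used; only a1 can be 7, hence a1 = 7.
Among the 7 still-open variables, 3 fits only a8 (and all 7 values in {1, 2, 3, 4, 5, 6, 8} must be used), so a8 = 3.
The 2 variables a4 and a7 are confined to {1, 6}, which locks those values in; drop them from a2, a3, a5, a6.
That leaves a2 = 4. Eliminate 4 elsewhere: a3, a6.
So a6 = 8.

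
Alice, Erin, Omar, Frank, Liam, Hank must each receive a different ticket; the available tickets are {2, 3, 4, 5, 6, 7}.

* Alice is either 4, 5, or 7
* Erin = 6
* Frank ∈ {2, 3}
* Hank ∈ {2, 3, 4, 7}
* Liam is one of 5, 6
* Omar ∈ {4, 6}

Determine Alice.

Erin must be 6 (only option left). Eliminate 6 elsewhere: Omar, Liam.
That leaves Omar = 4. Eliminate 4 elsewhere: Alice, Hank.
That leaves Liam = 5. Eliminate 5 elsewhere: Alice.
So Alice = 7.

7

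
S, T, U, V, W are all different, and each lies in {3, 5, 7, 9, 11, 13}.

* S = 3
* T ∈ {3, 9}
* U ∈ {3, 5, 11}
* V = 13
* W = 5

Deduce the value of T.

S must be 3 (only option left). Remove 3 from T, U.
So T = 9.

9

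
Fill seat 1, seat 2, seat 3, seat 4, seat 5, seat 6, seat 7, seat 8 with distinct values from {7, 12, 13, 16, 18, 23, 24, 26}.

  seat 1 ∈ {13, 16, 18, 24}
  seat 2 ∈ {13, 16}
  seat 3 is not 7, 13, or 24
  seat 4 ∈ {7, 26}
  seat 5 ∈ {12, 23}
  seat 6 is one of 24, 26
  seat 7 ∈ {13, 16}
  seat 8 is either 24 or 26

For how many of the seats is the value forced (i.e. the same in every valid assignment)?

Among the 8 variables, 7 fits only seat 4 (and all 8 values in {7, 12, 13, 16, 18, 23, 24, 26} must be used), so seat 4 = 7.
seat 2 and seat 7 share exactly the 2 values {13, 16}; by pigeonhole those values go to them, so strike 13, 16 from seat 1, seat 3.
The 2 variables seat 6 and seat 8 are confined to {24, 26}, which locks those values in; drop them from seat 1, seat 3.
seat 1's domain is down to {18}, so seat 1 = 18. Strike 18 from seat 3.
Determined: seat 1=18, seat 4=7. The other seats each still have more than one consistent value. That makes 2.

2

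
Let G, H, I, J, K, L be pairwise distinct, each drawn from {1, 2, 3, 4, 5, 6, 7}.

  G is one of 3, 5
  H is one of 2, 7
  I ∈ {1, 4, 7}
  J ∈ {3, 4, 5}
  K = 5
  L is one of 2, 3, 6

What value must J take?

4

K has just one choice, so K = 5. Remove 5 from G, J.
G has just one choice, so G = 3. Eliminate 3 elsewhere: J, L.
So J = 4.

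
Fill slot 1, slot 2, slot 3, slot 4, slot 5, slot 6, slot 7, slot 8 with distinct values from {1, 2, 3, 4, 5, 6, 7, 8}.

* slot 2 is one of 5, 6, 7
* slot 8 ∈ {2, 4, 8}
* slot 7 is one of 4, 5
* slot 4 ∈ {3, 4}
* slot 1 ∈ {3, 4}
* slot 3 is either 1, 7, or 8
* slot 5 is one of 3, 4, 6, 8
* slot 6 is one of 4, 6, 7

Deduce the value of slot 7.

5

Among the 8 variables, 1 fits only slot 3 (and all 8 values in {1, 2, 3, 4, 5, 6, 7, 8} must be used), so slot 3 = 1.
Among the 7 still-open variables, 2 fits only slot 8 (and all 7 values in {2, 3, 4, 5, 6, 7, 8} must be used), so slot 8 = 2.
The 6 still-open variables draw from only 6 values {3, 4, 5, 6, 7, 8}, so each is used; only slot 5 can be 8, hence slot 5 = 8.
The 2 variables slot 1 and slot 4 are confined to {3, 4}, which locks those values in; drop them from slot 6, slot 7.
So slot 7 = 5.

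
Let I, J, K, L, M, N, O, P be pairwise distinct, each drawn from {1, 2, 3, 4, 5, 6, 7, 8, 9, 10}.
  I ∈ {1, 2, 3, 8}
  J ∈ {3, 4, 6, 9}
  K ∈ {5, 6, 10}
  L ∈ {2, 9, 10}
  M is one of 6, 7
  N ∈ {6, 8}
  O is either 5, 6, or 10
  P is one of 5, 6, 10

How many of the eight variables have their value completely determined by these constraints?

K, O, P share exactly the 3 values {5, 6, 10}; by pigeonhole those values go to them, so strike 5, 6, 10 from J, L, M, N.
M must be 7 (only option left).
N's domain is down to {8}, so N = 8. Eliminate 8 elsewhere: I.
Determined: M=7, N=8. The other variables each still have more than one consistent value. That makes 2.

2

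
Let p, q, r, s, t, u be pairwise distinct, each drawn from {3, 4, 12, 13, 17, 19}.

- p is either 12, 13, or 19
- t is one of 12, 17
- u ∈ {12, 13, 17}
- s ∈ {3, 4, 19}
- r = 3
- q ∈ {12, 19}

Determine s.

r's domain is down to {3}, so r = 3. Strike 3 from s.
The 5 still-open variables draw from only 5 values {4, 12, 13, 17, 19}, so each is used; only s can be 4, hence s = 4.

4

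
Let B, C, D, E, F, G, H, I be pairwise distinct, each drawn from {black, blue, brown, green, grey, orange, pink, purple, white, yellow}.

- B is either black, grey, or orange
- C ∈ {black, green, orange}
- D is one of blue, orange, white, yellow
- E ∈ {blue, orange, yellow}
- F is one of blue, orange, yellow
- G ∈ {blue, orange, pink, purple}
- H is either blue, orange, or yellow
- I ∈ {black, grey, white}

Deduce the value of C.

green

The 3 variables E, F, H are confined to {blue, orange, yellow}, which locks those values in; drop them from B, C, D, G.
D's domain is down to {white}, so D = white. Remove white from I.
B and I between them cover only {black, grey} — a naked pair. Remove those values from C.
So C = green.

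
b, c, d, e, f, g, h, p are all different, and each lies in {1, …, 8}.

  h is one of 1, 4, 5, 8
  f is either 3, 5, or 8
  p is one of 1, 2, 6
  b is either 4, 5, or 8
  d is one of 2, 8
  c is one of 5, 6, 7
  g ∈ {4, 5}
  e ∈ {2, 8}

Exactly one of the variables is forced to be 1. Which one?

h

The 8 variables together cover exactly {1, 2, 3, 4, 5, 6, 7, 8} — 8 values for 8 variables — and 3 appears only in f's list, so f = 3.
The 7 still-open variables together cover exactly {1, 2, 4, 5, 6, 7, 8} — 7 values for 7 variables — and 7 appears only in c's list, so c = 7.
The 6 still-open variables draw from only 6 values {1, 2, 4, 5, 6, 8}, so each is used; only p can be 6, hence p = 6.
Among the 5 still-open variables, 1 fits only h (and all 5 values in {1, 2, 4, 5, 8} must be used), so h = 1.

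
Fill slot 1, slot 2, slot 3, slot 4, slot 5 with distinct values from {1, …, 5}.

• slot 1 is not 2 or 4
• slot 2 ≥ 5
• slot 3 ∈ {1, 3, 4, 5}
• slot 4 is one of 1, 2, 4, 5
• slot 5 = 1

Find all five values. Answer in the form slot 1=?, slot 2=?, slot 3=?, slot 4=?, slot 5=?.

slot 1=3, slot 2=5, slot 3=4, slot 4=2, slot 5=1

slot 2 has just one choice, so slot 2 = 5. So slot 1, slot 3, slot 4 can't be 5.
That leaves slot 5 = 1. Remove 1 from slot 1, slot 3, slot 4.
slot 1's domain is down to {3}, so slot 1 = 3. Eliminate 3 elsewhere: slot 3.
That leaves slot 3 = 4. Remove 4 from slot 4.
That leaves slot 4 = 2.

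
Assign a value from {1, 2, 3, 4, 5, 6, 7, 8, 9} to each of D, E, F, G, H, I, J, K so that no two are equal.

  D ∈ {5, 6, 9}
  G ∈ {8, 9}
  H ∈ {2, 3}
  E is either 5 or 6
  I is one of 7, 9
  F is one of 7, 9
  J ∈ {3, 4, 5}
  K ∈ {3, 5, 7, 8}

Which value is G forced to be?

Among the 8 variables, 2 fits only H (and all 8 values in {2, 3, 4, 5, 6, 7, 8, 9} must be used), so H = 2.
The 7 still-open variables together cover exactly {3, 4, 5, 6, 7, 8, 9} — 7 values for 7 variables — and 4 appears only in J's list, so J = 4.
The 6 still-open variables together cover exactly {3, 5, 6, 7, 8, 9} — 6 values for 6 variables — and 3 appears only in K's list, so K = 3.
The 5 still-open variables draw from only 5 values {5, 6, 7, 8, 9}, so each is used; only G can be 8, hence G = 8.

8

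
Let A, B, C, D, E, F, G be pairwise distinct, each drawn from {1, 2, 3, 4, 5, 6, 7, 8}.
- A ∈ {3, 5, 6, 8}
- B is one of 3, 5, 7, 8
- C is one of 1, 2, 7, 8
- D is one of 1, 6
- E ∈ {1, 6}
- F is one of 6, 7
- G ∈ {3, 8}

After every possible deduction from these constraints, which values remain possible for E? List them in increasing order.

1, 6

The 7 variables draw from only 7 values {1, 2, 3, 5, 6, 7, 8}, so each is used; only C can be 2, hence C = 2.
D and E between them cover only {1, 6} — a naked pair. Remove those values from A, F.
F must be 7 (only option left). Remove 7 from B.
No further eliminations apply; E can still be any of 1, 6.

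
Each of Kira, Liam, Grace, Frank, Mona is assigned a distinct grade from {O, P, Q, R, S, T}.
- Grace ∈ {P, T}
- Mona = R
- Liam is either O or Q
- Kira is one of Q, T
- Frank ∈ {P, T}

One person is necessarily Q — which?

Mona has just one choice, so Mona = R.
The 4 still-open variables draw from only 4 values {O, P, Q, T}, so each is used; only Liam can be O, hence Liam = O.
The 3 still-open variables draw from only 3 values {P, Q, T}, so each is used; only Kira can be Q, hence Kira = Q.

Kira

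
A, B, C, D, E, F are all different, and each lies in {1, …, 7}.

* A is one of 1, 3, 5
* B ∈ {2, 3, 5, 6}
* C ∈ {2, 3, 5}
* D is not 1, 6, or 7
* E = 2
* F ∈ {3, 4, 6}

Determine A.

E has just one choice, so E = 2. So B, C, D can't be 2.
The 5 still-open variables draw from only 5 values {1, 3, 4, 5, 6}, so each is used; only A can be 1, hence A = 1.

1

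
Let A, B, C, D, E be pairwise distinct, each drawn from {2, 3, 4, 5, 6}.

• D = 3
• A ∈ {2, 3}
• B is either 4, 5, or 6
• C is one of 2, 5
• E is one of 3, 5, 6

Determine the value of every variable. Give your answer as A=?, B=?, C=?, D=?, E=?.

A=2, B=4, C=5, D=3, E=6

D's domain is down to {3}, so D = 3. So A, E can't be 3.
A has just one choice, so A = 2. Strike 2 from C.
C has just one choice, so C = 5. So B, E can't be 5.
That leaves E = 6. So B can't be 6.
B has just one choice, so B = 4.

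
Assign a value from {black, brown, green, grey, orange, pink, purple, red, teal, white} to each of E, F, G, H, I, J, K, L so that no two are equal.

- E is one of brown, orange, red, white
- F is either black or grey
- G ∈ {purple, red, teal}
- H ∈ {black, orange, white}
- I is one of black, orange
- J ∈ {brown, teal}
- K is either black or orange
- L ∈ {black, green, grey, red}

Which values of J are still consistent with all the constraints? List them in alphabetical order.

brown, teal

The 2 variables I and K are confined to {black, orange}, which locks those values in; drop them from E, F, H, L.
F must be grey (only option left). Remove grey from L.
H must be white (only option left). So E can't be white.
No further eliminations apply; J can still be any of brown, teal.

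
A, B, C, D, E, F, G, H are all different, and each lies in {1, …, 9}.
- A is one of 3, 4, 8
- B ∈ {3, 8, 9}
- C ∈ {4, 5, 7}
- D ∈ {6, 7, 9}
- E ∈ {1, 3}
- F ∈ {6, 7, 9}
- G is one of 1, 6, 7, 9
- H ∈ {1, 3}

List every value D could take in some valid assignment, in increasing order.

6, 7, 9

The 8 variables together cover exactly {1, 3, 4, 5, 6, 7, 8, 9} — 8 values for 8 variables — and 5 appears only in C's list, so C = 5.
The 7 still-open variables together cover exactly {1, 3, 4, 6, 7, 8, 9} — 7 values for 7 variables — and 4 appears only in A's list, so A = 4.
The 6 still-open variables draw from only 6 values {1, 3, 6, 7, 8, 9}, so each is used; only B can be 8, hence B = 8.
E and H share exactly the 2 values {1, 3}; by pigeonhole those values go to them, so strike 1, 3 from G.
No further eliminations apply; D can still be any of 6, 7, 9.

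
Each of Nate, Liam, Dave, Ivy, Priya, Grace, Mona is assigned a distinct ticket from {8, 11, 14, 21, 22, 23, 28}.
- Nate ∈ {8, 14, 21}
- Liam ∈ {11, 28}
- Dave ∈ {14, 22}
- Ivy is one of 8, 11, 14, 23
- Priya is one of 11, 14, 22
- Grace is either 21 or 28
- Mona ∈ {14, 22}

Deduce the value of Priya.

The 7 variables draw from only 7 values {8, 11, 14, 21, 22, 23, 28}, so each is used; only Ivy can be 23, hence Ivy = 23.
Among the 6 still-open variables, 8 fits only Nate (and all 6 values in {8, 11, 14, 21, 22, 28} must be used), so Nate = 8.
The 5 still-open variables draw from only 5 values {11, 14, 21, 22, 28}, so each is used; only Grace can be 21, hence Grace = 21.
The 4 still-open variables draw from only 4 values {11, 14, 22, 28}, so each is used; only Liam can be 28, hence Liam = 28.
The 3 still-open variables draw from only 3 values {11, 14, 22}, so each is used; only Priya can be 11, hence Priya = 11.

11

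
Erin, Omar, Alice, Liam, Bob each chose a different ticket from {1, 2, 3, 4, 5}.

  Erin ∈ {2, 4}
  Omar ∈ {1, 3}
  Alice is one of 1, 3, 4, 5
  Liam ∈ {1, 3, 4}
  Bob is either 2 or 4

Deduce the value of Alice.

The 5 variables draw from only 5 values {1, 2, 3, 4, 5}, so each is used; only Alice can be 5, hence Alice = 5.

5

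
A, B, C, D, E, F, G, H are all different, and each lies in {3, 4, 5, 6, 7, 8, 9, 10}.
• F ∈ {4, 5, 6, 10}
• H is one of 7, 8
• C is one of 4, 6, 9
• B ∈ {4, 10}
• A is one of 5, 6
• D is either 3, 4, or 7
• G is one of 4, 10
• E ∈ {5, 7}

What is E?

7

The 8 variables draw from only 8 values {3, 4, 5, 6, 7, 8, 9, 10}, so each is used; only D can be 3, hence D = 3.
Among the 7 still-open variables, 8 fits only H (and all 7 values in {4, 5, 6, 7, 8, 9, 10} must be used), so H = 8.
The 6 still-open variables draw from only 6 values {4, 5, 6, 7, 9, 10}, so each is used; only E can be 7, hence E = 7.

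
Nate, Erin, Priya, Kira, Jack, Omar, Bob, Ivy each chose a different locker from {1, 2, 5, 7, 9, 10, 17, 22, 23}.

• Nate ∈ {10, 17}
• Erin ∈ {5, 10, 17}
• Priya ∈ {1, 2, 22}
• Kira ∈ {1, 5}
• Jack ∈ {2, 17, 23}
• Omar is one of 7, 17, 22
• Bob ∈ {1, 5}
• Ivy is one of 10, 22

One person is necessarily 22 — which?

Ivy

Among the 8 variables, 7 fits only Omar (and all 8 values in {1, 2, 5, 7, 10, 17, 22, 23} must be used), so Omar = 7.
The 7 still-open variables together cover exactly {1, 2, 5, 10, 17, 22, 23} — 7 values for 7 variables — and 23 appears only in Jack's list, so Jack = 23.
The 6 still-open variables together cover exactly {1, 2, 5, 10, 17, 22} — 6 values for 6 variables — and 2 appears only in Priya's list, so Priya = 2.
Among the 5 still-open variables, 22 fits only Ivy (and all 5 values in {1, 5, 10, 17, 22} must be used), so Ivy = 22.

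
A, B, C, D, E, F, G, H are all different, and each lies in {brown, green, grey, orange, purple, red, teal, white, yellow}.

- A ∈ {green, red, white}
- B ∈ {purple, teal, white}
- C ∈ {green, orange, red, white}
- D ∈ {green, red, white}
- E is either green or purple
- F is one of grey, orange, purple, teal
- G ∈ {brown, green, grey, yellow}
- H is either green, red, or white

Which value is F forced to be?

The 3 variables A, D, H are confined to {green, red, white}, which locks those values in; drop them from B, C, E, G.
C must be orange (only option left). Remove orange from F.
E has just one choice, so E = purple. So B, F can't be purple.
B must be teal (only option left). Remove teal from F.
So F = grey.

grey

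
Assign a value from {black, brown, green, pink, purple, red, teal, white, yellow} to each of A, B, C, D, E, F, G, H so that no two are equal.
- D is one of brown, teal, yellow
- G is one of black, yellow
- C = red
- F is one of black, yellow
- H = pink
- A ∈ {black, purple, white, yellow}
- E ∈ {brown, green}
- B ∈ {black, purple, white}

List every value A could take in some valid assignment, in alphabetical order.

purple, white

C has just one choice, so C = red.
H has just one choice, so H = pink.
The 2 variables F and G are confined to {black, yellow}, which locks those values in; drop them from A, B, D.
No further eliminations apply; A can still be any of purple, white.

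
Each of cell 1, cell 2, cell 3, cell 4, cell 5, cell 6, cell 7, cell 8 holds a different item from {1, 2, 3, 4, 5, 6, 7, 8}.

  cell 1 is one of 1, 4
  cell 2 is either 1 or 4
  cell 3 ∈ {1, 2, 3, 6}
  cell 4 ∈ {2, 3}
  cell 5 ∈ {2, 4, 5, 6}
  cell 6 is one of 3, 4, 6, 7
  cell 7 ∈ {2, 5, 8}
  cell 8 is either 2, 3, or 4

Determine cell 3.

The 8 variables together cover exactly {1, 2, 3, 4, 5, 6, 7, 8} — 8 values for 8 variables — and 7 appears only in cell 6's list, so cell 6 = 7.
The 7 still-open variables draw from only 7 values {1, 2, 3, 4, 5, 6, 8}, so each is used; only cell 7 can be 8, hence cell 7 = 8.
The 6 still-open variables draw from only 6 values {1, 2, 3, 4, 5, 6}, so each is used; only cell 5 can be 5, hence cell 5 = 5.
Among the 5 still-open variables, 6 fits only cell 3 (and all 5 values in {1, 2, 3, 4, 6} must be used), so cell 3 = 6.

6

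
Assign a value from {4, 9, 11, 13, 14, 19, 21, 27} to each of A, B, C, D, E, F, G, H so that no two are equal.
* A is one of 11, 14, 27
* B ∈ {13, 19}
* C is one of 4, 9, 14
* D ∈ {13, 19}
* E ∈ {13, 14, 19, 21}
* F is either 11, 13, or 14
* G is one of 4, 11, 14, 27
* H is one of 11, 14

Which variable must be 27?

A

The 8 variables together cover exactly {4, 9, 11, 13, 14, 19, 21, 27} — 8 values for 8 variables — and 9 appears only in C's list, so C = 9.
The 7 still-open variables draw from only 7 values {4, 11, 13, 14, 19, 21, 27}, so each is used; only G can be 4, hence G = 4.
The 6 still-open variables together cover exactly {11, 13, 14, 19, 21, 27} — 6 values for 6 variables — and 21 appears only in E's list, so E = 21.
The 5 still-open variables together cover exactly {11, 13, 14, 19, 27} — 5 values for 5 variables — and 27 appears only in A's list, so A = 27.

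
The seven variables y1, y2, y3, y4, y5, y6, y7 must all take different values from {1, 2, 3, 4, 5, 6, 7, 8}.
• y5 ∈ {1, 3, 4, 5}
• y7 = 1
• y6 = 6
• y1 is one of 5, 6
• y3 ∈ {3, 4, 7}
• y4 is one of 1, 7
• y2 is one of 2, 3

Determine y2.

2

y6 must be 6 (only option left). Remove 6 from y1.
y7 must be 1 (only option left). So y4, y5 can't be 1.
y1's domain is down to {5}, so y1 = 5. So y5 can't be 5.
y4's domain is down to {7}, so y4 = 7. So y3 can't be 7.
The 3 still-open variables together cover exactly {2, 3, 4} — 3 values for 3 variables — and 2 appears only in y2's list, so y2 = 2.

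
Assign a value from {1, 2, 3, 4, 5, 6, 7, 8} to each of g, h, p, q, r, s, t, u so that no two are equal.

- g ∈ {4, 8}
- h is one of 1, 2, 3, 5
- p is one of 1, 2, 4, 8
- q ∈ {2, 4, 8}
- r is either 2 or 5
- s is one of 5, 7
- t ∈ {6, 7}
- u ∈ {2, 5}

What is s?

7

The 8 variables draw from only 8 values {1, 2, 3, 4, 5, 6, 7, 8}, so each is used; only h can be 3, hence h = 3.
The 7 still-open variables together cover exactly {1, 2, 4, 5, 6, 7, 8} — 7 values for 7 variables — and 1 appears only in p's list, so p = 1.
Among the 6 still-open variables, 6 fits only t (and all 6 values in {2, 4, 5, 6, 7, 8} must be used), so t = 6.
The 5 still-open variables draw from only 5 values {2, 4, 5, 7, 8}, so each is used; only s can be 7, hence s = 7.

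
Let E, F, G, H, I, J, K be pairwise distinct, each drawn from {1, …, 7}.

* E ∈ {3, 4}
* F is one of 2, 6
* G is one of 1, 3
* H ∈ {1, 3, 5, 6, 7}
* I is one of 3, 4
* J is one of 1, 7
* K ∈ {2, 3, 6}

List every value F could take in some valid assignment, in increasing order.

2, 6

The 7 variables draw from only 7 values {1, 2, 3, 4, 5, 6, 7}, so each is used; only H can be 5, hence H = 5.
Among the 6 still-open variables, 7 fits only J (and all 6 values in {1, 2, 3, 4, 6, 7} must be used), so J = 7.
The 5 still-open variables draw from only 5 values {1, 2, 3, 4, 6}, so each is used; only G can be 1, hence G = 1.
E and I share exactly the 2 values {3, 4}; by pigeonhole those values go to them, so strike 3, 4 from K.
No further eliminations apply; F can still be any of 2, 6.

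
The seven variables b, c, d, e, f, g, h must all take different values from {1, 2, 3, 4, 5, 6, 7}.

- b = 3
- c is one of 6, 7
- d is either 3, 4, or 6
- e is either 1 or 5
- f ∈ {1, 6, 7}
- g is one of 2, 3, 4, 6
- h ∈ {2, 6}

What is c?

7

b's domain is down to {3}, so b = 3. Strike 3 from d, g.
Among the 6 still-open variables, 5 fits only e (and all 6 values in {1, 2, 4, 5, 6, 7} must be used), so e = 5.
The 5 still-open variables draw from only 5 values {1, 2, 4, 6, 7}, so each is used; only f can be 1, hence f = 1.
The 4 still-open variables together cover exactly {2, 4, 6, 7} — 4 values for 4 variables — and 7 appears only in c's list, so c = 7.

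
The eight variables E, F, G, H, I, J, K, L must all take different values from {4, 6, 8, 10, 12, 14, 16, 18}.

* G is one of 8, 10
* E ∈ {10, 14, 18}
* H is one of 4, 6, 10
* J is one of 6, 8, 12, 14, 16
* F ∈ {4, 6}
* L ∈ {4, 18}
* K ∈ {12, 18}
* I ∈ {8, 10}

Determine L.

The 8 variables draw from only 8 values {4, 6, 8, 10, 12, 14, 16, 18}, so each is used; only J can be 16, hence J = 16.
The 7 still-open variables draw from only 7 values {4, 6, 8, 10, 12, 14, 18}, so each is used; only K can be 12, hence K = 12.
The 6 still-open variables together cover exactly {4, 6, 8, 10, 14, 18} — 6 values for 6 variables — and 14 appears only in E's list, so E = 14.
The 5 still-open variables draw from only 5 values {4, 6, 8, 10, 18}, so each is used; only L can be 18, hence L = 18.

18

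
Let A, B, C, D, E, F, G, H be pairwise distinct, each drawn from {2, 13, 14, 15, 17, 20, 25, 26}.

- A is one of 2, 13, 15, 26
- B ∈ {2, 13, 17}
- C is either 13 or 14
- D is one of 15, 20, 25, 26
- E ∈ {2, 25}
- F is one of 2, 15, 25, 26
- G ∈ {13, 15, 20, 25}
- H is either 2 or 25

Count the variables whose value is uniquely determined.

2

The 8 variables together cover exactly {2, 13, 14, 15, 17, 20, 25, 26} — 8 values for 8 variables — and 14 appears only in C's list, so C = 14.
The 7 still-open variables draw from only 7 values {2, 13, 15, 17, 20, 25, 26}, so each is used; only B can be 17, hence B = 17.
E and H between them cover only {2, 25} — a naked pair. Remove those values from A, D, F, G.
Determined: B=17, C=14. The other variables each still have more than one consistent value. That makes 2.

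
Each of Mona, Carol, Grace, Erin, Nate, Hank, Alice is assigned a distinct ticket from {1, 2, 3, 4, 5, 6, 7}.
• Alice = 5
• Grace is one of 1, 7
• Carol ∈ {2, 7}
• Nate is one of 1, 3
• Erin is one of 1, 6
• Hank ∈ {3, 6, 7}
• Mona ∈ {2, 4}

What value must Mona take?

Alice has just one choice, so Alice = 5.
The 6 still-open variables draw from only 6 values {1, 2, 3, 4, 6, 7}, so each is used; only Mona can be 4, hence Mona = 4.

4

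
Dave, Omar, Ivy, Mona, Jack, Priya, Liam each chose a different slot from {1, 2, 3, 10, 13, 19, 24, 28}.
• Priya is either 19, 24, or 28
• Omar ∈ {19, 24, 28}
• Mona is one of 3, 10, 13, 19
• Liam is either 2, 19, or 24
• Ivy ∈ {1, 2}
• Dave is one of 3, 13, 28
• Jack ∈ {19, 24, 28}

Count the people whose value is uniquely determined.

2

Omar, Jack, Priya share exactly the 3 values {19, 24, 28}; by pigeonhole those values go to them, so strike 19, 24, 28 from Dave, Mona, Liam.
Liam must be 2 (only option left). Strike 2 from Ivy.
That leaves Ivy = 1.
Determined: Ivy=1, Liam=2. The other people each still have more than one consistent value. That makes 2.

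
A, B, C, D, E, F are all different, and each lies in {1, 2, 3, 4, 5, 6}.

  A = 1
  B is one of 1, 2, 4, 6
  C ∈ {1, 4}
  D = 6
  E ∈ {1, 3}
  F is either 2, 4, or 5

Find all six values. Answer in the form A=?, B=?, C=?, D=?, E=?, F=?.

A=1, B=2, C=4, D=6, E=3, F=5

A must be 1 (only option left). So B, C, E can't be 1.
That leaves C = 4. Remove 4 from B, F.
That leaves D = 6. So B can't be 6.
E has just one choice, so E = 3.
B's domain is down to {2}, so B = 2. Strike 2 from F.
That leaves F = 5.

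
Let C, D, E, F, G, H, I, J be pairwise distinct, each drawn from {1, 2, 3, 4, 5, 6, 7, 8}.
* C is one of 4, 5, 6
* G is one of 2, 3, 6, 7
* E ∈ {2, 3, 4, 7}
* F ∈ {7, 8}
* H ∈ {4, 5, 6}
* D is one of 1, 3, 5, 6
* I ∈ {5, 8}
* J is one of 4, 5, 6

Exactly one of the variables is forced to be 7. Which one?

The 8 variables draw from only 8 values {1, 2, 3, 4, 5, 6, 7, 8}, so each is used; only D can be 1, hence D = 1.
C, H, J share exactly the 3 values {4, 5, 6}; by pigeonhole those values go to them, so strike 4, 5, 6 from E, G, I.
I has just one choice, so I = 8. So F can't be 8.
So 7 goes to F.

F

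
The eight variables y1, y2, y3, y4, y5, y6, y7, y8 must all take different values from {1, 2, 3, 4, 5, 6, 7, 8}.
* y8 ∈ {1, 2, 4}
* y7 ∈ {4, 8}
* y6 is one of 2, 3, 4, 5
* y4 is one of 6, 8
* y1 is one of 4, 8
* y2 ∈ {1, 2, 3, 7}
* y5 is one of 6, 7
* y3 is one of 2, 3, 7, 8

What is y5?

Among the 8 variables, 5 fits only y6 (and all 8 values in {1, 2, 3, 4, 5, 6, 7, 8} must be used), so y6 = 5.
y1 and y7 share exactly the 2 values {4, 8}; by pigeonhole those values go to them, so strike 4, 8 from y3, y4, y8.
y4 must be 6 (only option left). Strike 6 from y5.
So y5 = 7.

7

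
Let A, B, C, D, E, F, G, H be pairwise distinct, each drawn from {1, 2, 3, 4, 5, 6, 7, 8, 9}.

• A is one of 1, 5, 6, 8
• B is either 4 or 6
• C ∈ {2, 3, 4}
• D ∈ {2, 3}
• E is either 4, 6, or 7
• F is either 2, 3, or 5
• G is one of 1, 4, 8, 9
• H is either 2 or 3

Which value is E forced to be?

The 2 variables D and H are confined to {2, 3}, which locks those values in; drop them from C, F.
C must be 4 (only option left). Remove 4 from B, E, G.
F must be 5 (only option left). So A can't be 5.
B's domain is down to {6}, so B = 6. Strike 6 from A, E.
So E = 7.

7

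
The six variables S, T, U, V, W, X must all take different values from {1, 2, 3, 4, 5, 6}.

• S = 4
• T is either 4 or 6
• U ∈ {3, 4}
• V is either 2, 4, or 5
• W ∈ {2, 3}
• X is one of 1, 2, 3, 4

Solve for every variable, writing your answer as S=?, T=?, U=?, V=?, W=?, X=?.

S=4, T=6, U=3, V=5, W=2, X=1

S must be 4 (only option left). So T, U, V, X can't be 4.
T's domain is down to {6}, so T = 6.
That leaves U = 3. So W, X can't be 3.
W's domain is down to {2}, so W = 2. Eliminate 2 elsewhere: V, X.
X's domain is down to {1}, so X = 1.
V must be 5 (only option left).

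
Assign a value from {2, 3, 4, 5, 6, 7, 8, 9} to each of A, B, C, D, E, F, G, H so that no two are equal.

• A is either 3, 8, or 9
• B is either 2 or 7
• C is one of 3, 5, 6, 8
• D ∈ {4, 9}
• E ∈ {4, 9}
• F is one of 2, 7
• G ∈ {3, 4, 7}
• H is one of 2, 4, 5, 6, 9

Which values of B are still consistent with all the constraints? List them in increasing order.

2, 7

B and F between them cover only {2, 7} — a naked pair. Remove those values from G, H.
The 2 variables D and E are confined to {4, 9}, which locks those values in; drop them from A, G, H.
G's domain is down to {3}, so G = 3. Strike 3 from A, C.
A must be 8 (only option left). Eliminate 8 elsewhere: C.
No further eliminations apply; B can still be any of 2, 7.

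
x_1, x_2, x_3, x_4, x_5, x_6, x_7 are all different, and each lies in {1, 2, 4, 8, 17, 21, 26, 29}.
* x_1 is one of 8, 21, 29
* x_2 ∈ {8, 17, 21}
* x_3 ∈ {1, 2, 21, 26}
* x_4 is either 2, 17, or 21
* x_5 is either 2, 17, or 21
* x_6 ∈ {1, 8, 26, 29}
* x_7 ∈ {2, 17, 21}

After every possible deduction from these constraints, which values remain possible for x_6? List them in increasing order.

x_4, x_5, x_7 between them cover only {2, 17, 21} — a naked triple. Remove those values from x_1, x_2, x_3.
x_2's domain is down to {8}, so x_2 = 8. Remove 8 from x_1, x_6.
That leaves x_1 = 29. Remove 29 from x_6.
No further eliminations apply; x_6 can still be any of 1, 26.

1, 26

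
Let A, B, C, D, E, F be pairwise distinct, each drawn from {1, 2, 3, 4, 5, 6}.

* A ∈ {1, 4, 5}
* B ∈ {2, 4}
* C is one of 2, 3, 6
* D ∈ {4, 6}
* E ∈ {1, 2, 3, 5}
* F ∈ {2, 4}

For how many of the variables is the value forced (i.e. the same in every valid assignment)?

2

B and F share exactly the 2 values {2, 4}; by pigeonhole those values go to them, so strike 2, 4 from A, C, D, E.
D must be 6 (only option left). Strike 6 from C.
C must be 3 (only option left). Eliminate 3 elsewhere: E.
Determined: C=3, D=6. The other variables each still have more than one consistent value. That makes 2.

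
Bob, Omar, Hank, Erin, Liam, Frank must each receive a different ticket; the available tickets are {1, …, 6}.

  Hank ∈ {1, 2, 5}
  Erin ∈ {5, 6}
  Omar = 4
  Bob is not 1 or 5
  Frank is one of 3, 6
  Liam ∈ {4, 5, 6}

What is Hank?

1

Omar's domain is down to {4}, so Omar = 4. So Bob, Liam can't be 4.
The 5 still-open variables together cover exactly {1, 2, 3, 5, 6} — 5 values for 5 variables — and 1 appears only in Hank's list, so Hank = 1.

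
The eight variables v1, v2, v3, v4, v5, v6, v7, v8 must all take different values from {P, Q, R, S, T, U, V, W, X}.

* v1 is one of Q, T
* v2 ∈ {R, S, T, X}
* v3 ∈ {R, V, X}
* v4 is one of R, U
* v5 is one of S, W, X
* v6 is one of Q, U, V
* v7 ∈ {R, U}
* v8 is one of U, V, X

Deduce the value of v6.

The 8 variables together cover exactly {Q, R, S, T, U, V, W, X} — 8 values for 8 variables — and W appears only in v5's list, so v5 = W.
The 7 still-open variables together cover exactly {Q, R, S, T, U, V, X} — 7 values for 7 variables — and S appears only in v2's list, so v2 = S.
Among the 6 still-open variables, T fits only v1 (and all 6 values in {Q, R, T, U, V, X} must be used), so v1 = T.
The 5 still-open variables draw from only 5 values {Q, R, U, V, X}, so each is used; only v6 can be Q, hence v6 = Q.

Q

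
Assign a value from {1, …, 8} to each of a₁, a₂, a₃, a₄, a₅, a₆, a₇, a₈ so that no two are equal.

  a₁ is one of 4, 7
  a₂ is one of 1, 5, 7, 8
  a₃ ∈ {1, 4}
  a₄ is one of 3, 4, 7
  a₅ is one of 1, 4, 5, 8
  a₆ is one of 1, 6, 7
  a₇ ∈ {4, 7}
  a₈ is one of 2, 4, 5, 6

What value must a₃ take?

Among the 8 variables, 2 fits only a₈ (and all 8 values in {1, 2, 3, 4, 5, 6, 7, 8} must be used), so a₈ = 2.
Among the 7 still-open variables, 3 fits only a₄ (and all 7 values in {1, 3, 4, 5, 6, 7, 8} must be used), so a₄ = 3.
The 6 still-open variables draw from only 6 values {1, 4, 5, 6, 7, 8}, so each is used; only a₆ can be 6, hence a₆ = 6.
The 2 variables a₁ and a₇ are confined to {4, 7}, which locks those values in; drop them from a₂, a₃, a₅.
So a₃ = 1.

1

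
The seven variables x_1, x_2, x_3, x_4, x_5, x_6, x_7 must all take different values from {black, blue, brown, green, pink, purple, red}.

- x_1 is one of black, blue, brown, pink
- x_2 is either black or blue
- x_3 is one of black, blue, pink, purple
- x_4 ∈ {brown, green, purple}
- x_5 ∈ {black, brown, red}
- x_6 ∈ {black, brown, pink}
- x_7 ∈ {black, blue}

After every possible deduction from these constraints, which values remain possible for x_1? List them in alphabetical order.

brown, pink

The 7 variables draw from only 7 values {black, blue, brown, green, pink, purple, red}, so each is used; only x_4 can be green, hence x_4 = green.
Among the 6 still-open variables, purple fits only x_3 (and all 6 values in {black, blue, brown, pink, purple, red} must be used), so x_3 = purple.
The 5 still-open variables together cover exactly {black, blue, brown, pink, red} — 5 values for 5 variables — and red appears only in x_5's list, so x_5 = red.
x_2 and x_7 share exactly the 2 values {black, blue}; by pigeonhole those values go to them, so strike black, blue from x_1, x_6.
No further eliminations apply; x_1 can still be any of brown, pink.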